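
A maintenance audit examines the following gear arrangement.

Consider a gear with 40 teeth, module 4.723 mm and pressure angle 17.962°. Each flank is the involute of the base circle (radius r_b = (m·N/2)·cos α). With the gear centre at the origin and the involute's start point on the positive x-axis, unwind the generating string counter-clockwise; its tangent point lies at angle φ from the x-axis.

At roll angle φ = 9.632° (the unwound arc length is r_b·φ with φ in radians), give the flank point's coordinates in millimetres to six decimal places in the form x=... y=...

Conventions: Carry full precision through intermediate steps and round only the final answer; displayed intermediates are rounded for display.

recognized (one wheel, involute flank): single-mesh tooth geometry, m = 4.723, N = 40
pitch radius r_p = m·N/2 = 4.723·40/2 = 94.460000
base radius r_b = r_p·cos α = 94.460000·cos 17.962° = 89.856138
roll angle φ = 9.632° = 0.16811011 rad
x = r_b·(cos φ + φ·sin φ) = 91.116894
y = r_b·(sin φ − φ·cos φ) = 0.141899

x=91.116894 y=0.141899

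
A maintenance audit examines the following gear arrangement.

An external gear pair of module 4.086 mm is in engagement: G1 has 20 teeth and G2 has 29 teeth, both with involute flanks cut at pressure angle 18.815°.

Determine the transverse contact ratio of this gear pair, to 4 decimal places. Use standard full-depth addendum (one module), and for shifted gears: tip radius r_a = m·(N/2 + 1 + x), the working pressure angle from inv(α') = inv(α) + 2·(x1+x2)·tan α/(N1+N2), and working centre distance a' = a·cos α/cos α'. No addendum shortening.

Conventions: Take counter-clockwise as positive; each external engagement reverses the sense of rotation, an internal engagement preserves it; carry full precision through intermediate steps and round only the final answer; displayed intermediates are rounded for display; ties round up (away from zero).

single-mesh involute tooth geometry (20T engaging 29T at module 4.086)
base radii: r_b1 = 38.676640, r_b2 = 56.081128
tip radii: r_a1 = 44.946000, r_a2 = 63.333000
no profile shift: α' = α, a' = a
action lengths: √(r_a1²−r_b1²) = 22.896734, √(r_a2²−r_b2²) = 29.427469
base pitch p_b = π·m·cos α = 12.150625
CR = (22.896734 + 29.427469 − 100.107000·sin 18.81500°)/12.150625 = 1.649161
contact ratio ≈ 1.6492

1.6492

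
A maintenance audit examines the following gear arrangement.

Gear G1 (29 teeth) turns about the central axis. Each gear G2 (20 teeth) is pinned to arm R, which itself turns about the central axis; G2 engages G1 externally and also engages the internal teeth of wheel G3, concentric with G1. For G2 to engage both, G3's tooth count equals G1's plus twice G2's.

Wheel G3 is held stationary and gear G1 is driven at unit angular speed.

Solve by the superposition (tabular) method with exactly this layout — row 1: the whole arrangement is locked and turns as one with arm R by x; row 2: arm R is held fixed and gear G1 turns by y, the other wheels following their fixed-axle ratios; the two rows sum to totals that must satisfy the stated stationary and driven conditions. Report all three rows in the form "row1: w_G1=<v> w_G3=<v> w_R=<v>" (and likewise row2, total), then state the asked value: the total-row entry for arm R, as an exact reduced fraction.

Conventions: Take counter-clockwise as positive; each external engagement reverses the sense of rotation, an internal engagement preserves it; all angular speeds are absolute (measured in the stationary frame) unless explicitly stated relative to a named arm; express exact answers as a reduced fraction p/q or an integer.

planetary set (29T centre, 20T on arm, 69T internal) — Willis relation
row 1: whole set turns with the arm by x
row 2 — arm fixed, fixed-axis ratios: sun y, ring −(29/69)·y, arm 0
boundary: total ω_ring = x − (29/69)·y = 0 and total ω_sun = x + y = 1  ⇒  y = 69/98, x = 29/98
row 2 ring = −(29/69)·69/98 = -29/98
totals (row 1 + row 2): sun 29/98 + 69/98 = 1, ring 29/98 + (-29/98) = 0, arm 29/98 + 0 = 29/98
asked cell (total, arm) = 29/98

row1: w_G1=29/98 w_G3=29/98 w_R=29/98
row2: w_G1=69/98 w_G3=-29/98 w_R=0
total: w_G1=1 w_G3=0 w_R=29/98
asked value: 29/98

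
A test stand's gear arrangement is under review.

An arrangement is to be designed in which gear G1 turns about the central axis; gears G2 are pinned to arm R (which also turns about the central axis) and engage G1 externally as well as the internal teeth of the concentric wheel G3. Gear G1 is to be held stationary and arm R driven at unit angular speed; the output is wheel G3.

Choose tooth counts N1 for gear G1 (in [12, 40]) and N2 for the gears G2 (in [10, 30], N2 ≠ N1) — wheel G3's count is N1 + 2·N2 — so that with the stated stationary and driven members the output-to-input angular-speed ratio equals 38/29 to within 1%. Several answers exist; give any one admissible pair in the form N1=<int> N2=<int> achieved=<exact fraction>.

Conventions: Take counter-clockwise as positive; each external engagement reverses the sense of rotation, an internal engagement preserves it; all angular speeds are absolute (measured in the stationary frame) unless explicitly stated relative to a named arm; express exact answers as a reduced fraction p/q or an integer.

N1=18 N2=20 achieved=38/29

class = planetary set [ratio 38/29 wanted; Willis about the carrier]
Willis with ω_sun = 0: ω_ring/ω_arm = (N1+N3)/N3; set equal to 38/29  ⇒  N3/N1 = 1/(38/29 − 1) = 29/9
N3 = N1 + 2·N2  ⇒  N2/N1 = (N3/N1 − 1)/2 = (29/9 − 1)/2 = 10/9
smallest multiple with N1 ≥ 12 and N2 ≥ 10: k = 2  ⇒  N1 = 2·9 = 18, N2 = 2·10 = 20 (N1 ≤ 40, N2 ≤ 30, N2 ≠ N1 ✓), N3 = 18 + 2·20 = 58
check: (N1+N3)/N3 with N1 = 18, N3 = 58 gives 38/29; |achieved − target| = 0 ≤ 19/1450 ✓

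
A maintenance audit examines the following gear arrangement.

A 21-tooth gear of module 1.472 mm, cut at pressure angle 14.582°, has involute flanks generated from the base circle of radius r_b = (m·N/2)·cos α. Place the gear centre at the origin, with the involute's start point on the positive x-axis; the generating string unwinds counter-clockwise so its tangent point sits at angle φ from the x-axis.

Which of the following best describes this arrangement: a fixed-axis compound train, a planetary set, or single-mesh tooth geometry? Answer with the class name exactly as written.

single-mesh tooth geometry

single-mesh involute tooth geometry (21T wheel at module 1.472)
classification: single-mesh tooth geometry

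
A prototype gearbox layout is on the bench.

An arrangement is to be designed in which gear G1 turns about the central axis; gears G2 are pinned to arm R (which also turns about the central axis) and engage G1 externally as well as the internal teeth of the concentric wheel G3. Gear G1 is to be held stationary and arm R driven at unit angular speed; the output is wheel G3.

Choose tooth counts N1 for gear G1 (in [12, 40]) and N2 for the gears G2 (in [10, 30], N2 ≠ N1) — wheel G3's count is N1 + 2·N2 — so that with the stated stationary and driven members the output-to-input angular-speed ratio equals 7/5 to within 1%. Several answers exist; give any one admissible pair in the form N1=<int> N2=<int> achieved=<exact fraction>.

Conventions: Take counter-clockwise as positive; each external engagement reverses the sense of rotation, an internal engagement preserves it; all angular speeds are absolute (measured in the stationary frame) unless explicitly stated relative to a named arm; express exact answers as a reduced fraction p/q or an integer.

N1=16 N2=12 achieved=7/5

class = planetary set [ratio 7/5 wanted; Willis about the carrier]
Willis with ω_sun = 0: ω_ring/ω_arm = (N1+N3)/N3; set equal to 7/5  ⇒  N3/N1 = 1/(7/5 − 1) = 5/2
N3 = N1 + 2·N2  ⇒  N2/N1 = (N3/N1 − 1)/2 = (5/2 − 1)/2 = 3/4
smallest multiple with N1 ≥ 12 and N2 ≥ 10: k = 4  ⇒  N1 = 4·4 = 16, N2 = 4·3 = 12 (N1 ≤ 40, N2 ≤ 30, N2 ≠ N1 ✓), N3 = 16 + 2·12 = 40
check: (N1+N3)/N3 with N1 = 16, N3 = 40 gives 7/5; |achieved − target| = 0 ≤ 7/500 ✓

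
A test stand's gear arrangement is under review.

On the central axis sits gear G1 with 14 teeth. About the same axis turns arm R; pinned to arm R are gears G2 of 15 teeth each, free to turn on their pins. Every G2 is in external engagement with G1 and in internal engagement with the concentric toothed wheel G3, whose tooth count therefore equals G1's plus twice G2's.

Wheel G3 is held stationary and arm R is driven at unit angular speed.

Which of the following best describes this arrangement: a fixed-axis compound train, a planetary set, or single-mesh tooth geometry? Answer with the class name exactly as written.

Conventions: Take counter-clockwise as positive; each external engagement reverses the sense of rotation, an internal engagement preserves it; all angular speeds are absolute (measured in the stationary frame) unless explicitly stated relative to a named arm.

recognized (axles ride arm R): planetary set, 14/15/44 teeth
classification: planetary set

planetary set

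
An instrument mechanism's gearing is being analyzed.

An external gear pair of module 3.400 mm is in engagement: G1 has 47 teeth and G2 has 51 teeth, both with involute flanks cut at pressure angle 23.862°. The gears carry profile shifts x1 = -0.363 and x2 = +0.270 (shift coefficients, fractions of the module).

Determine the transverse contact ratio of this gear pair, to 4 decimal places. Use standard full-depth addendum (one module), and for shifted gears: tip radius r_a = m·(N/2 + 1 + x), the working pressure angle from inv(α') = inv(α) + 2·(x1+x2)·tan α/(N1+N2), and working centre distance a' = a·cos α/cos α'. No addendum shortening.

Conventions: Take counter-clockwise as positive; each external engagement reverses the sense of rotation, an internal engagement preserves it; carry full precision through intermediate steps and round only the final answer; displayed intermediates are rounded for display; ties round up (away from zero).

class = single-mesh tooth geometry [involute pair 47T × 51T, m = 3.400]
base radii: r_b1 = 73.070344, r_b2 = 79.289097
tip radii: r_a1 = 82.065800, r_a2 = 91.018000
inv(α') = inv(23.862°) + 2·(-0.363+0.270)·tan α/(47+51) = 0.02503575  ⇒  α' = 23.61326°
a' = a·cos α / cos α' = 166.6000·cos 23.862°/cos 23.61326° = 166.282243
action lengths: √(r_a1²−r_b1²) = 37.356664, √(r_a2²−r_b2²) = 44.693573
base pitch p_b = π·m·cos α = 9.768394
CR = (37.356664 + 44.693573 − 166.282243·sin 23.61326°)/9.768394 = 1.581022
contact ratio ≈ 1.5810

1.5810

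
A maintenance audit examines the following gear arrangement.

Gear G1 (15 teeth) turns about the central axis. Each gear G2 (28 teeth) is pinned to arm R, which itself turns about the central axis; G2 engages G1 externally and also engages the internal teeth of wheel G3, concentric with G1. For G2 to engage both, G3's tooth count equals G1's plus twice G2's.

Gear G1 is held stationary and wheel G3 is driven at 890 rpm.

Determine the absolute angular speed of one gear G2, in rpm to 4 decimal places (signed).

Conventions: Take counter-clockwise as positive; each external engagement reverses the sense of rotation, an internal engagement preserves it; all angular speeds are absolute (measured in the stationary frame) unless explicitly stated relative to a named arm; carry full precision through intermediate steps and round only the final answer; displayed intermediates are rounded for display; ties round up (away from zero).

recognized (axles ride arm R): planetary set, 15/28/71 teeth
normalise by the input: solve with ω_ring = 1, then scale by 890 rpm
ring teeth: 15 + 2·28 = 71
15(ω_sun−ω_arm) = −71(ω_ring−ω_arm),  ω_sun = 0, ω_ring = 1
15(0−ω_arm) = −71(1−ω_arm)  ⇒  86·ω_arm = 71  ⇒  ω_arm = 71/86
sun–planet mesh: 15·(0−71/86) = −28·(ω_p−ω_arm)  ⇒  ω_p−ω_arm = 1065/2408
ω_p = 71/86 + 1065/2408 = 71/56
scale: ω_p = 71/56 × 890 rpm = +1128.3929 rpm

+1128.3929 rpm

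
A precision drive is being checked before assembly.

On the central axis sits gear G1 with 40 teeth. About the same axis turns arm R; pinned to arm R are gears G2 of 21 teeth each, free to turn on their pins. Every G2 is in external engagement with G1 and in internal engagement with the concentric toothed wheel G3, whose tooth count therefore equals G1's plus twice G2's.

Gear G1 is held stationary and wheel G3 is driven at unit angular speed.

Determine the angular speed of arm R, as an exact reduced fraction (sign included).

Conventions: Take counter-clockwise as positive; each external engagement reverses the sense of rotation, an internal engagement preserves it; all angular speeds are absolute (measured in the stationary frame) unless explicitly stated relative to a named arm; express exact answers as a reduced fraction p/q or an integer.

41/61

class = planetary set [G3 = 40+2·21 = 82; Willis about the carrier]
ring teeth: 40 + 2·21 = 82
40(ω_sun−ω_arm) = −82(ω_ring−ω_arm),  ω_sun = 0, ω_ring = 1
40(0−ω_arm) = −82(1−ω_arm)  ⇒  122·ω_arm = 82  ⇒  ω_arm = 41/61
exact speed ratio = 41/61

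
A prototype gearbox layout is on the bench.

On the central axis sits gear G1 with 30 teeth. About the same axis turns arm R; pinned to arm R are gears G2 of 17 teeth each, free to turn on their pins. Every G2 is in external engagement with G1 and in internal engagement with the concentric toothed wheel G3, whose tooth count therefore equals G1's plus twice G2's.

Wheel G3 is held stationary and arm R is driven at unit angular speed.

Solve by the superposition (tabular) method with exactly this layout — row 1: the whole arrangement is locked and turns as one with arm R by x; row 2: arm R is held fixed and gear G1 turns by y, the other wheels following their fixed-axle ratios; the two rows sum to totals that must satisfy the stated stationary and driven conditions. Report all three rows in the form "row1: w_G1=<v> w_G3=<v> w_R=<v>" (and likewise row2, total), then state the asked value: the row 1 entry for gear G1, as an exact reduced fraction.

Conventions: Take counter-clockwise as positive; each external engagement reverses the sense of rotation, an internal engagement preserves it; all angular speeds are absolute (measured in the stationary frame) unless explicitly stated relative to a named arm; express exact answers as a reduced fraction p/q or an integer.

planetary set (30T centre, 17T on arm, 64T internal) — Willis relation
superposition row 1 [locked train]: every member turns x
row 2 (arm held, sun turns y): ω_ring = −(30/64)·y, ω_arm = 0
boundary: total ω_ring = x − (30/64)·y = 0 and total ω_arm = x = 1  ⇒  y = 32/15, x = 1
row 2 ring = −(30/64)·32/15 = -1
totals (row 1 + row 2): sun 1 + 32/15 = 47/15, ring 1 + (-1) = 0, arm 1 + 0 = 1
asked cell (row1, sun) = 1

row1: w_G1=1 w_G3=1 w_R=1
row2: w_G1=32/15 w_G3=-1 w_R=0
total: w_G1=47/15 w_G3=0 w_R=1
asked value: 1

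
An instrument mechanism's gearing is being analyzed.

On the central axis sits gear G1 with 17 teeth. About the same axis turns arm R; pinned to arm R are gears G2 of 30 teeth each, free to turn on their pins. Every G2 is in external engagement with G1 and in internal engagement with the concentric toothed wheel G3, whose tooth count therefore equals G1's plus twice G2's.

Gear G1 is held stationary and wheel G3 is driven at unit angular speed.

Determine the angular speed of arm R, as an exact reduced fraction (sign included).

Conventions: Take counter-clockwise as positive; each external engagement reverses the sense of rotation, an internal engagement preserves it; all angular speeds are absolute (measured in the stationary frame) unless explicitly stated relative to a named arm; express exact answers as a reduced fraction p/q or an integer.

recognized (axles ride arm R): planetary set, 17/30/77 teeth
ring teeth: 17 + 2·30 = 77
17(ω_sun−ω_arm) = −77(ω_ring−ω_arm),  ω_sun = 0, ω_ring = 1
17(0−ω_arm) = −77(1−ω_arm)  ⇒  94·ω_arm = 77  ⇒  ω_arm = 77/94
exact speed ratio = 77/94

77/94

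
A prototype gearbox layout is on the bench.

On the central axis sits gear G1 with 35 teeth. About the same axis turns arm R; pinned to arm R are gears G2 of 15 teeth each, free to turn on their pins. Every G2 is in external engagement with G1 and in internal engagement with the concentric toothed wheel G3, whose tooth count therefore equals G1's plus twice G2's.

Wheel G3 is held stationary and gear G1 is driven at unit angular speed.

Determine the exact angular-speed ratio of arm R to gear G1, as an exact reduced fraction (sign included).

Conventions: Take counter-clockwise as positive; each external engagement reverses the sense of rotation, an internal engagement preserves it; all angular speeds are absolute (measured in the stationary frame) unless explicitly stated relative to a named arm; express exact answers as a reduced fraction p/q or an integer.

7/20

planetary set (35T centre, 15T on arm, 65T internal) — Willis relation
ring teeth: 35 + 2·15 = 65
35(ω_sun−ω_arm) = −65(ω_ring−ω_arm),  ω_ring = 0, ω_sun = 1
35(1−ω_arm) = −65(0−ω_arm)  ⇒  100·ω_arm = 35  ⇒  ω_arm = 7/20
ω_out/ω_in = 7/20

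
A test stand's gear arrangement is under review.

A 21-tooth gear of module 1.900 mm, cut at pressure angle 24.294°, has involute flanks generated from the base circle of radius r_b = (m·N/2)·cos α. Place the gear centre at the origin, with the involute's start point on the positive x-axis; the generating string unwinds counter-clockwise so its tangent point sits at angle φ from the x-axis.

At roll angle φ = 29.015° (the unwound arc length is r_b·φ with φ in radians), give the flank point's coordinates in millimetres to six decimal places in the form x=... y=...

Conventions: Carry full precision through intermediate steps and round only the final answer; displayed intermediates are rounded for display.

topology: single-mesh involute geometry — m = 1.900, N = 21
pitch radius r_p = m·N/2 = 1.900·21/2 = 19.950000
base radius r_b = r_p·cos α = 19.950000·cos 24.294° = 18.183355
roll angle φ = 29.015° = 0.50640728 rad
x = r_b·(cos φ + φ·sin φ) = 20.367536
y = r_b·(sin φ − φ·cos φ) = 0.767139

x=20.367536 y=0.767139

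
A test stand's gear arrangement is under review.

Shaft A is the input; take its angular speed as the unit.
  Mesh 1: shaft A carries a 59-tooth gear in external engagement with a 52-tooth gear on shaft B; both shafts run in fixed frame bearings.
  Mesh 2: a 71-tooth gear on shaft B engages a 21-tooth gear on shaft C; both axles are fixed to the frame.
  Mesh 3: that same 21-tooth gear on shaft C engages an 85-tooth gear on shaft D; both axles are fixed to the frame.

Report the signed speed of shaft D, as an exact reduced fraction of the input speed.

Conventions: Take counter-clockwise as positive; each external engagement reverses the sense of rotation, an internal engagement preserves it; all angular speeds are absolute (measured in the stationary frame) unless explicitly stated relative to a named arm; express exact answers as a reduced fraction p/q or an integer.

-4189/4420

3-mesh fixed-axis compound train (all bearings frame-fixed)
mesh 1 [59T→52T]: |ω|/ω_in = 1×59/52 = 59/52, sense flips to −
mesh 2 [71T→21T]: |ω|/ω_in = (59/52)×71/21 = 4189/1092, sense flips to +
mesh 3 [21T→85T]: |ω|/ω_in = (4189/1092)×21/85 = 4189/4420, sense flips to −
signed output speed (× input speed) = -4189/4420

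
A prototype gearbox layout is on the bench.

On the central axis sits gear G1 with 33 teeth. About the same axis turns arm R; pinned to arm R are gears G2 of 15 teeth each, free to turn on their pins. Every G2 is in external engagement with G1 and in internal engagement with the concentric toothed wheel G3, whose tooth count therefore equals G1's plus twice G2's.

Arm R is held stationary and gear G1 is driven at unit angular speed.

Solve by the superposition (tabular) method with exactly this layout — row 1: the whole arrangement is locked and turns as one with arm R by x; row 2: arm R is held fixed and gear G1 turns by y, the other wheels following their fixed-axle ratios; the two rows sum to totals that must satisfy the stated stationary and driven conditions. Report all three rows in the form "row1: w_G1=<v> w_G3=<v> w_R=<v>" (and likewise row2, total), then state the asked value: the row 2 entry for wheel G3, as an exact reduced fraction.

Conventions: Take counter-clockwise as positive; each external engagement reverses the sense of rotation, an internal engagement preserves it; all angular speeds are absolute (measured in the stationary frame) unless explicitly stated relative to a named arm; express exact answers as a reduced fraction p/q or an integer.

row1: w_G1=0 w_G3=0 w_R=0
row2: w_G1=1 w_G3=-11/21 w_R=0
total: w_G1=1 w_G3=-11/21 w_R=0
asked value: -11/21

class = planetary set [G3 = 33+2·15 = 63; Willis about the carrier]
row 1: whole set turns with the arm by x
row 2 — arm fixed, fixed-axis ratios: sun y, ring −(33/63)·y, arm 0
boundary: total ω_arm = x = 0 and total ω_sun = x + y = 1  ⇒  y = 1, x = 0
row 2 ring = −(33/63)·1 = -11/21
totals (row 1 + row 2): sun 0 + 1 = 1, ring 0 + (-11/21) = -11/21, arm 0 + 0 = 0
asked cell (row2, ring) = -11/21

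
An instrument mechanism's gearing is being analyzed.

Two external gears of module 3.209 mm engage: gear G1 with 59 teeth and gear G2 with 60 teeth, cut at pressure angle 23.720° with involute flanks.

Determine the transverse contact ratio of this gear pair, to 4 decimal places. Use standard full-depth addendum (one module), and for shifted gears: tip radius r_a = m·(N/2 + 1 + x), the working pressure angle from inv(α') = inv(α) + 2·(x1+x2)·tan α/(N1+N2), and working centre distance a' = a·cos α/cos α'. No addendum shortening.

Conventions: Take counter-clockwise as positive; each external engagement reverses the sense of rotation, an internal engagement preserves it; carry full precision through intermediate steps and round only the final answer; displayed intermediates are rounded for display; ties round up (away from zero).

topology: single-mesh involute geometry — m = 3.209, 59T/60T pair
base radii: r_b1 = 86.668370, r_b2 = 88.137325
tip radii: r_a1 = 97.874500, r_a2 = 99.479000
no profile shift: α' = α, a' = a
action lengths: √(r_a1²−r_b1²) = 45.475394, √(r_a2²−r_b2²) = 46.128986
base pitch p_b = π·m·cos α = 9.229719
CR = (45.475394 + 46.128986 − 190.935500·sin 23.72000°)/9.229719 = 1.603219
contact ratio ≈ 1.6032

1.6032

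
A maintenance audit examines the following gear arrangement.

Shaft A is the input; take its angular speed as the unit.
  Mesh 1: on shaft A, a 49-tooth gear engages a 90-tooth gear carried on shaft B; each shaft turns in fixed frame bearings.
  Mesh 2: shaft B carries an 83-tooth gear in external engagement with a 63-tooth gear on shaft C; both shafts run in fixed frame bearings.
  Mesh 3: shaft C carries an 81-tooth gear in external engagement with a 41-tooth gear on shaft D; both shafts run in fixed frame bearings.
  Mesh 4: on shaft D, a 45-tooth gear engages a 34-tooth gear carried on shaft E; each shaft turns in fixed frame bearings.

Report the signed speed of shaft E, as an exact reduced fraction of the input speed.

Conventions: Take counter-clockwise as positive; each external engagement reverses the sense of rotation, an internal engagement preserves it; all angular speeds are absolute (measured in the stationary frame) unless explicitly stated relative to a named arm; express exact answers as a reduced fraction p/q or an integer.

5229/2788

4-mesh fixed-axis compound train (all bearings frame-fixed)
mesh 1 [49T→90T]: |ω|/ω_in = 1×49/90 = 49/90, sense flips to −
mesh 2 [83T→63T]: |ω|/ω_in = (49/90)×83/63 = 581/810, sense flips to +
mesh 3 [81T→41T]: |ω|/ω_in = (581/810)×81/41 = 581/410, sense flips to −
mesh 4 [45T→34T]: |ω|/ω_in = (581/410)×45/34 = 5229/2788, sense flips to +
signed output speed (× input speed) = 5229/2788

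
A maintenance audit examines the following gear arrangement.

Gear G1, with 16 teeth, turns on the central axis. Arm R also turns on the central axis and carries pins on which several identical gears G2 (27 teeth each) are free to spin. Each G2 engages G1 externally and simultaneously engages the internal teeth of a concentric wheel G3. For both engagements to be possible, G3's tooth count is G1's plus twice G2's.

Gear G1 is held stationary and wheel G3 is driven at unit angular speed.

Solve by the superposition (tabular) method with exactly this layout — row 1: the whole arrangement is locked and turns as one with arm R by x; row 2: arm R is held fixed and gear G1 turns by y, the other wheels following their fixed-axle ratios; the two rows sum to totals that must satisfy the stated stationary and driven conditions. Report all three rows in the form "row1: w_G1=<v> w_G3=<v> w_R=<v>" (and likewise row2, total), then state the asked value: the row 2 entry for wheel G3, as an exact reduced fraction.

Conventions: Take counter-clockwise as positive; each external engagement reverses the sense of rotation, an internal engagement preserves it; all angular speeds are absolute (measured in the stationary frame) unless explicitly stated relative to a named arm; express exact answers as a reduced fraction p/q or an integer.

row1: w_G1=35/43 w_G3=35/43 w_R=35/43
row2: w_G1=-35/43 w_G3=8/43 w_R=0
total: w_G1=0 w_G3=1 w_R=35/43
asked value: 8/43

planetary set (16T centre, 27T on arm, 70T internal) — Willis relation
superposition row 1 [locked train]: every member turns x
row 2: sun turns y, ring = −(16/70)·y, arm 0
boundary: total ω_sun = x + y = 0 and total ω_ring = x − (16/70)·y = 1  ⇒  y = -35/43, x = 35/43
row 2 ring = −(16/70)·(-35/43) = 8/43
totals (row 1 + row 2): sun 35/43 + (-35/43) = 0, ring 35/43 + 8/43 = 1, arm 35/43 + 0 = 35/43
asked cell (row2, ring) = 8/43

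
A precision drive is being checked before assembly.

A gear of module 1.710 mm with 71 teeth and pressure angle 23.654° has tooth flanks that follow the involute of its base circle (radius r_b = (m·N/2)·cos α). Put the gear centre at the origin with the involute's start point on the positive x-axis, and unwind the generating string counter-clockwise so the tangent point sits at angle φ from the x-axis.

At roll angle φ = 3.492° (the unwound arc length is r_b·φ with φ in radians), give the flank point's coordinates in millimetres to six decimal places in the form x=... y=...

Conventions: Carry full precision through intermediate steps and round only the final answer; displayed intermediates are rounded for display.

x=55.708047 y=0.004195

topology: single-mesh involute geometry — m = 1.710, N = 71
pitch radius r_p = m·N/2 = 1.710·71/2 = 60.705000
base radius r_b = r_p·cos α = 60.705000·cos 23.654° = 55.604870
roll angle φ = 3.492° = 0.06094690 rad
x = r_b·(cos φ + φ·sin φ) = 55.708047
y = r_b·(sin φ − φ·cos φ) = 0.004195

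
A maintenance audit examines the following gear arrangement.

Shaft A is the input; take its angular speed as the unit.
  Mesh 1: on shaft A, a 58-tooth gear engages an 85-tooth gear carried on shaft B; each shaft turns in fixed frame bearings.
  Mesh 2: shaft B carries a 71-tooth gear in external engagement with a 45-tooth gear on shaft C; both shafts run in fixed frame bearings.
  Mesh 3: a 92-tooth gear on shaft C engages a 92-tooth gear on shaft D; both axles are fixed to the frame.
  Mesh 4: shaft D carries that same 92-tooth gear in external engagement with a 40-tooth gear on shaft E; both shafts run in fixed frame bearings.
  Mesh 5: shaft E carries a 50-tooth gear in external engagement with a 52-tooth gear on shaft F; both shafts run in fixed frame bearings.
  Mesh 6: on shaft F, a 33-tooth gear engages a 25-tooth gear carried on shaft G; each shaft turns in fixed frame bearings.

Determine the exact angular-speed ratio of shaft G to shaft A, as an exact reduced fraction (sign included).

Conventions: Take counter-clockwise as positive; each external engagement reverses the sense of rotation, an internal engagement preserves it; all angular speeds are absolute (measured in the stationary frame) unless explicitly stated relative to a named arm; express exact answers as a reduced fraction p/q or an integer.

class = fixed-axis compound train [6 meshes; 6 ratios multiply, 6 sense flips]
mesh 1 [58T→85T]: running ratio 58/85, sense −
mesh 2 [71T→45T]: running ratio 4118/3825, sense +
mesh 3 [92T→92T]: running ratio 4118/3825, sense −
mesh 4 [92T→40T]: running ratio 47357/19125, sense +
mesh 5 [50T→52T]: running ratio 47357/19890, sense −
mesh 6 [33T→25T]: running ratio 520927/165750, sense +
ω_out/ω_in = 520927/165750

520927/165750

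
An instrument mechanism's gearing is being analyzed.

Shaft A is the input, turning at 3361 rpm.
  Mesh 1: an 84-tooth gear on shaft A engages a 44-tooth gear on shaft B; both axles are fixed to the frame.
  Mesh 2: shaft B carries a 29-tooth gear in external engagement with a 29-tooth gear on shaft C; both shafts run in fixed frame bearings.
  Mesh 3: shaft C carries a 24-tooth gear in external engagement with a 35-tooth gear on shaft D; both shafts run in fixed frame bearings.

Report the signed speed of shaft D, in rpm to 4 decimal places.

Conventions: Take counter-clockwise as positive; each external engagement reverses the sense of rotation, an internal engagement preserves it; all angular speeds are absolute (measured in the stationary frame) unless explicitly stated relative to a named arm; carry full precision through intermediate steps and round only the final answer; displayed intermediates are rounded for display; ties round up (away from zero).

topology: fixed-axis compound train — 3 meshes, A→D
mesh 1 [84T→44T]: ω = 3361.0000×84/44 = 6416.4545 rpm, sense flips to −
mesh 2 [29T→29T]: ω = 6416.4545×29/29 = 6416.4545 rpm, sense flips to +
mesh 3 [24T→35T]: ω = 6416.4545×24/35 = 4399.8545 rpm, sense flips to −
signed output speed = -4399.8545 rpm

-4399.8545 rpm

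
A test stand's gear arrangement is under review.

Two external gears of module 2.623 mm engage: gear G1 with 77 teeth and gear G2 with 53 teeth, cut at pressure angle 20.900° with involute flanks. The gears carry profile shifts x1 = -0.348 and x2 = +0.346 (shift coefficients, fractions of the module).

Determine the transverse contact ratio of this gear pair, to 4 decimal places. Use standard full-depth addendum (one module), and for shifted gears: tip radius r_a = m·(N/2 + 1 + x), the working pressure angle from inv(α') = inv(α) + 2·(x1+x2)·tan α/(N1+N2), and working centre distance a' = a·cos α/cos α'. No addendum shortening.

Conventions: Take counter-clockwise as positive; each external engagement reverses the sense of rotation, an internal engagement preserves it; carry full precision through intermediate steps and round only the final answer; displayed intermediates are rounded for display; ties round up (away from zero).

topology: single-mesh involute geometry — m = 2.623, 77T/53T pair
base radii: r_b1 = 94.341106, r_b2 = 64.936086
tip radii: r_a1 = 102.695696, r_a2 = 73.040058
inv(α') = inv(20.900°) + 2·(-0.348+0.346)·tan α/(77+53) = 0.01707730  ⇒  α' = 20.89538°
a' = a·cos α / cos α' = 170.4950·cos 20.900°/cos 20.89538° = 170.489753
action lengths: √(r_a1²−r_b1²) = 40.572918, √(r_a2²−r_b2²) = 33.438822
base pitch p_b = π·m·cos α = 7.698216
CR = (40.572918 + 33.438822 − 170.489753·sin 20.89538°)/7.698216 = 1.715255
contact ratio ≈ 1.7153

1.7153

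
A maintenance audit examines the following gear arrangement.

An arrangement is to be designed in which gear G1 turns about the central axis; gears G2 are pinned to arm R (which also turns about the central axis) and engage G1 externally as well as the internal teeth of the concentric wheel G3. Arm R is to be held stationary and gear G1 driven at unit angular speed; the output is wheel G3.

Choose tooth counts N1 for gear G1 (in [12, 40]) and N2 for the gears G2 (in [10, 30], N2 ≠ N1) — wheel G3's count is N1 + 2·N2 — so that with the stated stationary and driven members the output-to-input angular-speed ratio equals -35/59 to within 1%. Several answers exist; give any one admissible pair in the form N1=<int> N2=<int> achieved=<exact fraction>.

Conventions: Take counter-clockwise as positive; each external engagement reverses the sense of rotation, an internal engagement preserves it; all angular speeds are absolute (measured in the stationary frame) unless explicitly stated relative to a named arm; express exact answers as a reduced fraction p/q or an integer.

design class (target -35/59): planetary set
Willis with ω_arm = 0: ω_ring/ω_sun = −N1/N3; set equal to -35/59  ⇒  N3/N1 = −1/(-35/59) = 59/35
N3 = N1 + 2·N2  ⇒  N2/N1 = (N3/N1 − 1)/2 = (59/35 − 1)/2 = 12/35
smallest multiple with N1 ≥ 12 and N2 ≥ 10: k = 1  ⇒  N1 = 1·35 = 35, N2 = 1·12 = 12 (N1 ≤ 40, N2 ≤ 30, N2 ≠ N1 ✓), N3 = 35 + 2·12 = 59
check: −N1/N3 with N1 = 35, N3 = 59 gives -35/59; |achieved − target| = 0 ≤ 7/1180 ✓

N1=35 N2=12 achieved=-35/59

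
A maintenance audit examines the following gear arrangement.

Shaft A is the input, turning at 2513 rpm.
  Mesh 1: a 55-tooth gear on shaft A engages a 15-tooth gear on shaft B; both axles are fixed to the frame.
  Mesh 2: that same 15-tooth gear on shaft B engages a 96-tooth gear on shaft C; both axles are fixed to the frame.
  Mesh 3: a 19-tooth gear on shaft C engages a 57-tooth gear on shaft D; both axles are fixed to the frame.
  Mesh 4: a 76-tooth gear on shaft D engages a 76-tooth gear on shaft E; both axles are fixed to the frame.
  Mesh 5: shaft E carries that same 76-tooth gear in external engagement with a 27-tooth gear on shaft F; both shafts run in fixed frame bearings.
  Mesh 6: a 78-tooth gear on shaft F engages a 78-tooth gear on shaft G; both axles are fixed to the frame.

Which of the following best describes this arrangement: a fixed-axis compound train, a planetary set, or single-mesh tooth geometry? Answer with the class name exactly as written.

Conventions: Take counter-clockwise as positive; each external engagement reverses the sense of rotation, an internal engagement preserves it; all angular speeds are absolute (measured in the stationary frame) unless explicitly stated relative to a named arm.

fixed-axis compound train

recognized (7 fixed axles, 6 meshes): fixed-axis compound train
classification: fixed-axis compound train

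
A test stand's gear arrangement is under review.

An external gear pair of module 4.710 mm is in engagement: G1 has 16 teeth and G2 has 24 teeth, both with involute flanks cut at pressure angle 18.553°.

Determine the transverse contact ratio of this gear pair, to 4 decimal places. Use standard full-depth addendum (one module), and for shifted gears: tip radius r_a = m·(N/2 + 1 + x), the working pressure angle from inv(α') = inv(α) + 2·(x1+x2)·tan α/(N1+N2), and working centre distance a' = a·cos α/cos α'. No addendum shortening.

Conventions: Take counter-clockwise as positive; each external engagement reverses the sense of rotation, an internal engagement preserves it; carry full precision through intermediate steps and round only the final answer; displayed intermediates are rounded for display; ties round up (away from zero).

topology: single-mesh involute geometry — m = 4.710, 16T/24T pair
base radii: r_b1 = 35.721760, r_b2 = 53.582641
tip radii: r_a1 = 42.390000, r_a2 = 61.230000
no profile shift: α' = α, a' = a
action lengths: √(r_a1²−r_b1²) = 22.822531, √(r_a2²−r_b2²) = 29.631293
base pitch p_b = π·m·cos α = 14.027903
CR = (22.822531 + 29.631293 − 94.200000·sin 18.55300°)/14.027903 = 1.602599
contact ratio ≈ 1.6026

1.6026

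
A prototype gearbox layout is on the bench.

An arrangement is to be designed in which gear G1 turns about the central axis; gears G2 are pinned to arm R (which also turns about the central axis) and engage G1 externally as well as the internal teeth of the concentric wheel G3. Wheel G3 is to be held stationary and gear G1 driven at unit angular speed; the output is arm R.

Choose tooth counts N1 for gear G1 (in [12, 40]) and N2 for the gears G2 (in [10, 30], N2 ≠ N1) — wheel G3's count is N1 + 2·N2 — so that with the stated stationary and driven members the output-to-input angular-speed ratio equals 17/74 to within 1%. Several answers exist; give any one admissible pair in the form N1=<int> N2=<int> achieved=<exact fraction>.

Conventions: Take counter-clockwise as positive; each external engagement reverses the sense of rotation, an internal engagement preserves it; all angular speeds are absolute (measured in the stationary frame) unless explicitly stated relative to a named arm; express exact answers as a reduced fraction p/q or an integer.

N1=17 N2=20 achieved=17/74

planetary set to be sized for 17/74 (Willis relation)
Willis with ω_ring = 0: ω_arm/ω_sun = N1/(N1+N3); set equal to 17/74  ⇒  N3/N1 = 1/(17/74) − 1 = 57/17
N3 = N1 + 2·N2  ⇒  N2/N1 = (N3/N1 − 1)/2 = (57/17 − 1)/2 = 20/17
smallest multiple with N1 ≥ 12 and N2 ≥ 10: k = 1  ⇒  N1 = 1·17 = 17, N2 = 1·20 = 20 (N1 ≤ 40, N2 ≤ 30, N2 ≠ N1 ✓), N3 = 17 + 2·20 = 57
check: N1/(N1+N3) with N1 = 17, N3 = 57 gives 17/74; |achieved − target| = 0 ≤ 17/7400 ✓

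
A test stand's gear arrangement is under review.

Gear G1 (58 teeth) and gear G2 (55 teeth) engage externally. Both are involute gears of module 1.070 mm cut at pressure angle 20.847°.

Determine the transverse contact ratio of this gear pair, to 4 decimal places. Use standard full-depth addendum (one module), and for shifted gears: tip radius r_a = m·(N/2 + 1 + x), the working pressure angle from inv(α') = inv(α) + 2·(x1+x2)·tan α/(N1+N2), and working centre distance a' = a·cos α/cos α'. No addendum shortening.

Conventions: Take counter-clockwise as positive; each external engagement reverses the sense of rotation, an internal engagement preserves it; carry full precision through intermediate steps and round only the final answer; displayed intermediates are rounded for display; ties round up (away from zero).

1.7296

topology: single-mesh involute geometry — m = 1.070, 58T/55T pair
base radii: r_b1 = 28.998592, r_b2 = 27.498665
tip radii: r_a1 = 32.100000, r_a2 = 30.495000
no profile shift: α' = α, a' = a
action lengths: √(r_a1²−r_b1²) = 13.765597, √(r_a2²−r_b2²) = 13.182126
base pitch p_b = π·m·cos α = 3.141440
CR = (13.765597 + 13.182126 − 60.455000·sin 20.84700°)/3.141440 = 1.729582
contact ratio ≈ 1.7296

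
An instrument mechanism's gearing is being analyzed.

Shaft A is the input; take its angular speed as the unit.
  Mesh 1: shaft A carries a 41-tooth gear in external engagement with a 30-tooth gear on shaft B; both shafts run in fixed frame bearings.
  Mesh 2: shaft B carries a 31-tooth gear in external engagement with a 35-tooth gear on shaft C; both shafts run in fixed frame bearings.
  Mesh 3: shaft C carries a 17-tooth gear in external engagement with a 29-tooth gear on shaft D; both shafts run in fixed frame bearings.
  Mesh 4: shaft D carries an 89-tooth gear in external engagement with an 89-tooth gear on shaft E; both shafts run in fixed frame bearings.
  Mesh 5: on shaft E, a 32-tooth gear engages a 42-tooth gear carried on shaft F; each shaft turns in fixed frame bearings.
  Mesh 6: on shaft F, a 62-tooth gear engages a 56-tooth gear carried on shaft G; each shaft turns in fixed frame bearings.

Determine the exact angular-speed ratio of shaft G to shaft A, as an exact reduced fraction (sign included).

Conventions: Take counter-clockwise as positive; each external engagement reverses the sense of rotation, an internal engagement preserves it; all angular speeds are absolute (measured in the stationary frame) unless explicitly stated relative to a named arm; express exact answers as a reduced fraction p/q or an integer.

1339634/2238075

class = fixed-axis compound train [6 meshes; 6 ratios multiply, 6 sense flips]
mesh 1 [41T→30T]: running ratio 41/30, sense −
mesh 2 [31T→35T]: running ratio 1271/1050, sense +
mesh 3 [17T→29T]: running ratio 21607/30450, sense −
mesh 4 [89T→89T]: running ratio 21607/30450, sense +
mesh 5 [32T→42T]: running ratio 172856/319725, sense −
mesh 6 [62T→56T]: running ratio 1339634/2238075, sense +
ω_out/ω_in = 1339634/2238075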